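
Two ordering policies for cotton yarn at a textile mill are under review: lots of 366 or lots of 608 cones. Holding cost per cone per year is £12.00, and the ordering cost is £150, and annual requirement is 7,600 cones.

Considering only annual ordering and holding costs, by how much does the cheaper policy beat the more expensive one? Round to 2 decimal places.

Annual cost at Q: ordering D·S/Q plus holding Q·H/2.
TC(366) = (7,600/366)×150 + (366/2)×12 = £5,310.75
TC(608) = (7,600/608)×150 + (608/2)×12 = £5,523.00
|ΔTC| = |£5,310.75 − £5,523.00| = £212.25

£212.25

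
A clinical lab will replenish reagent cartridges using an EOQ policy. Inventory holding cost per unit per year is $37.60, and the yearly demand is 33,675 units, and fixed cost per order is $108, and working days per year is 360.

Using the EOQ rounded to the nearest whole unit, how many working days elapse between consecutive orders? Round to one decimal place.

4.7 days

Q* = √(2·D·S / H) = √(2·33,675·108 / 37.6) = √193,452.1 ≈ 439.83 → Q = 440 units
Cycle time = (working days × Q)/D = (360 × 440) / 33,675 = 4.704 days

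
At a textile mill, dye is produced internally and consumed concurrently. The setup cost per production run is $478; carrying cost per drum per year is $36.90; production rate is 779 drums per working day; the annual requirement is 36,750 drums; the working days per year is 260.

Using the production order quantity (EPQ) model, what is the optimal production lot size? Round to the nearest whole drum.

Daily demand d = 36,750/260 = 141.346; p = 779; 1 − d/p = 0.81855
EPQ = √(2DS / (H(1 − d/p)))
    = √(2 × 36,750 × 478 / (36.9 × 0.81855)) ≈ 1,078.50

1,079 drums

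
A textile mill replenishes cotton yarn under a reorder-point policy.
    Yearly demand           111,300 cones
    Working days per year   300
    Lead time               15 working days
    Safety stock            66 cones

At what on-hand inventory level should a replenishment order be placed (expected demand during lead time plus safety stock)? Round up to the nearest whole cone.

Daily demand d = 111,300 / 300 = 371.000 cones/day
Demand during lead time = 371.000 × 15 = 5,565.00
Reorder point = 5,565.00 + 66 = 5,631.00 → round up

5,631 cones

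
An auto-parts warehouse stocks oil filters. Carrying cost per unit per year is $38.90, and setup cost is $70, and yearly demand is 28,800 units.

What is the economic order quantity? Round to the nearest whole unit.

2DS/H = 2·28,800·70/38.9 = 103,650.39
EOQ = √103,650.39 ≈ 321.95

322 units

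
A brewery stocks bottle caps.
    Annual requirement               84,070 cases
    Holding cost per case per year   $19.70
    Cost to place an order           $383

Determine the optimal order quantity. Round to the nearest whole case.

Optimal lot size Q* = (2 × 84,070 × $383 / $19.7)^½ ≈ 1,808.01

1,808 cases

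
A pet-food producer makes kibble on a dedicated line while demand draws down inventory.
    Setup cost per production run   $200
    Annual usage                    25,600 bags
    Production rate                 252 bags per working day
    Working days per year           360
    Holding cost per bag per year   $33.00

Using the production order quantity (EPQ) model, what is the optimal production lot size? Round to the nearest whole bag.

657 bags

Daily demand d = 25,600/360 = 71.111; p = 252; 1 − d/p = 0.71781
EPQ = √(2DS / (H(1 − d/p)))
    = √(2 × 25,600 × 200 / (33 × 0.71781)) ≈ 657.49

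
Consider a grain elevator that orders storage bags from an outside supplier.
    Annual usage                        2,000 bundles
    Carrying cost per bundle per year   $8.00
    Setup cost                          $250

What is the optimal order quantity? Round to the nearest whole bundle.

EOQ = √(2DS/H) = √(2 × 2,000 × 250 / 8)
    = √(125,000.00) ≈ 353.55

354 bundles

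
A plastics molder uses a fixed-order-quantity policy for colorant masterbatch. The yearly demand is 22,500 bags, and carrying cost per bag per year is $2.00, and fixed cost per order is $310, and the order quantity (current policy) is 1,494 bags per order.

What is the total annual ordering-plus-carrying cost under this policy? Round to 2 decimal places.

Ordering: D/Q × S = 22,500/1,494 × $310 = $4,668.67
Holding:  Q/2 × H = 1,494/2 × $2 = $1,494.00
Total = $4,668.67 + $1,494.00 = $6,162.67

$6,162.67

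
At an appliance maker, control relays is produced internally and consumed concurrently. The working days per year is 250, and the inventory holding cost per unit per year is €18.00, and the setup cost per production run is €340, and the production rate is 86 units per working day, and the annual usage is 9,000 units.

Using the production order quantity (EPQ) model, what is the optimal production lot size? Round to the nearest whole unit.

Daily demand d = 9,000/250 = 36.000; p = 86; 1 − d/p = 0.58140
EPQ = √(2DS / (H(1 − d/p)))
    = √(2 × 9,000 × 340 / (18 × 0.58140)) ≈ 764.72

765 units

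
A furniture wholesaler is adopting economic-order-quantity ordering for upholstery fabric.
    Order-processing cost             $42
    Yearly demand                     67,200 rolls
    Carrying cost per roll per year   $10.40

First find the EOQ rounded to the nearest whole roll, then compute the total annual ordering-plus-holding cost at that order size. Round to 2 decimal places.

Q* = √(2·D·S / H) = √(2·67,200·42 / 10.4) = √542,769.2 ≈ 736.73 → Q = 737 rolls
Ordering: D/Q × S = 67,200/737 × $42 = $3,829.58
Holding:  Q/2 × H = 737/2 × $10.4 = $3,832.40
Total = $3,829.58 + $3,832.40 = $7,661.98

$7,661.98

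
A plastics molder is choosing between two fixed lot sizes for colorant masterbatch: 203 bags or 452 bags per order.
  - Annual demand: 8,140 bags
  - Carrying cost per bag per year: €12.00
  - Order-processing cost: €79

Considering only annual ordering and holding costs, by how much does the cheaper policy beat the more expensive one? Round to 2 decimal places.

Annual cost at Q: ordering D·S/Q plus holding Q·H/2.
TC(203) = (8,140/203)×79 + (203/2)×12 = €4,385.78
TC(452) = (8,140/452)×79 + (452/2)×12 = €4,134.70
Cheaper: Q = 452.  Difference = €251.08

€251.08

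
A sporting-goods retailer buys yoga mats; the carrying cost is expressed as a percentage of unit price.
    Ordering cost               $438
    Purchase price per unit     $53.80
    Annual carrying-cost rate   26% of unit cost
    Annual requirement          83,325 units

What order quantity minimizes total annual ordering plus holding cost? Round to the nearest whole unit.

Holding cost per unit per year: H = 26% × $53.8 = $13.9880
EOQ = √(2DS/H) = √(2 × 83,325 × 438 / 13.988)
    = √(5,218,237.06) ≈ 2,284.35

2,284 units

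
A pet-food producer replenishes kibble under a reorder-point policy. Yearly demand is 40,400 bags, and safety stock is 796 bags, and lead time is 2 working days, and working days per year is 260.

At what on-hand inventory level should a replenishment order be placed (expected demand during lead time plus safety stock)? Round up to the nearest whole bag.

1,107 bags

Daily demand d = 40,400 / 260 = 155.385 bags/day
Demand during lead time = 155.385 × 2 = 310.77
Reorder point = 310.77 + 796 = 1,106.77 → round up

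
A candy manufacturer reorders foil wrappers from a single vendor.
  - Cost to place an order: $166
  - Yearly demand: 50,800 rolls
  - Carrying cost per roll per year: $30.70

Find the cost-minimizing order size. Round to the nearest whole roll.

Optimal lot size Q* = (2 × 50,800 × $166 / $30.7)^½ ≈ 741.19

741 rolls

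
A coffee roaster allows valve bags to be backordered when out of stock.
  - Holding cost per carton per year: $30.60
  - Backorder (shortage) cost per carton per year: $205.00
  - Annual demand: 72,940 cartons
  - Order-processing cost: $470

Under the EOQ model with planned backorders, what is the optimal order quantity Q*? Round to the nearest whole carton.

Basic EOQ = √(2·72,940·470/30.6) = 1,496.877
Backorder adjustment √((H+b)/b) = √((30.6+205)/205) = 1.0720
Q* = 1,496.877 × 1.0720 ≈ 1,604.71

1,605 cartons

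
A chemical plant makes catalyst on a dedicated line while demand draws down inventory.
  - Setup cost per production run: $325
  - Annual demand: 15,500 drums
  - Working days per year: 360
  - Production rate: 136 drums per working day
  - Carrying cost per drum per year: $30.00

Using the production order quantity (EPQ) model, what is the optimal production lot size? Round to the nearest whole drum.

d = 15,500/360 = 43.0556 drums/day;  effective holding cost H(1 − d/p) = 30·(1 − 43.0556/136) = 20.50245
Q* = √(2DS / H_eff) = √(2·15,500·325 / 20.50245) ≈ 701.00

701 drums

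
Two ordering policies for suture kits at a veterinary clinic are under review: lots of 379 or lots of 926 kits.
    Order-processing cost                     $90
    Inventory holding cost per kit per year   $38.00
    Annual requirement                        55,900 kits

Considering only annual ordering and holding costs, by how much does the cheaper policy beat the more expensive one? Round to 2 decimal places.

$2,551.64

TC(Q) = (D/Q)S + (Q/2)H
TC(379) = (55,900/379)×90 + (379/2)×38 = $20,475.41
TC(926) = (55,900/926)×90 + (926/2)×38 = $23,027.05
|ΔTC| = |$20,475.41 − $23,027.05| = $2,551.64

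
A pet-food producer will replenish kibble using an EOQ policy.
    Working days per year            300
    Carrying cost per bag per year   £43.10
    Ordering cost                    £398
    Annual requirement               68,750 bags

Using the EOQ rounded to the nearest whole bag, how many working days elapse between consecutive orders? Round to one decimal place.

2DS/H = 2·68,750·398/43.1 = 1,269,721.58
EOQ = √1,269,721.58 ≈ 1,126.82 → Q = 1,127 bags
Cycle time = (working days × Q)/D = (300 × 1,127) / 68,750 = 4.918 days

4.9 days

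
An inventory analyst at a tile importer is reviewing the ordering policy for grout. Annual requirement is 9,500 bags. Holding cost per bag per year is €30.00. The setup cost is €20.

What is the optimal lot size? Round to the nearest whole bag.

2DS/H = 2·9,500·20/30 = 12,666.67
EOQ = √12,666.67 ≈ 112.55

113 bags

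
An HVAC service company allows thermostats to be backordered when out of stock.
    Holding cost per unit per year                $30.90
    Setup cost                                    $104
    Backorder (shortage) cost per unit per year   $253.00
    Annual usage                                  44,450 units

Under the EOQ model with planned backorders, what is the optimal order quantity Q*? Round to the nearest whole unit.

579 units

Q* = √(2DS/H) · √((H + b)/b)
   = √(2 × 44,450 × 104 / 30.9) · √((30.9 + 253) / 253)
   = 547.001 × 1.0593 ≈ 579.44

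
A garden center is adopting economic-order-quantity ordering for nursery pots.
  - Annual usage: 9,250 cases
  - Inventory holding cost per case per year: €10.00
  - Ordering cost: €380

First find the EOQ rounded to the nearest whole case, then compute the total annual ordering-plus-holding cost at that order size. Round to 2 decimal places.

€8,384.51

Q* = √(2·D·S / H) = √(2·9,250·380 / 10) = √703,000.0 ≈ 838.45 → Q = 838 cases
Ordering: D/Q × S = 9,250/838 × €380 = €4,194.51
Holding:  Q/2 × H = 838/2 × €10 = €4,190.00
Total = €4,194.51 + €4,190.00 = €8,384.51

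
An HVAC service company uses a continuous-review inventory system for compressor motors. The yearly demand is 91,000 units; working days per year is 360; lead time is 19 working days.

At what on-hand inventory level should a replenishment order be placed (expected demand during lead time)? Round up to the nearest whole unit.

4,803 units

Daily demand d = 91,000 / 360 = 252.778 units/day
Demand during lead time = 252.778 × 19 = 4,802.78
Reorder point = 4,802.78 → round up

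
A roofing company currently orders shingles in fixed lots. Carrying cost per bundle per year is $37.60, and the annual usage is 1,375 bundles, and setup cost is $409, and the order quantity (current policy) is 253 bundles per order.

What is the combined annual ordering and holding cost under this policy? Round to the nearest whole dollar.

$6,979

Ordering: D/Q × S = 1,375/253 × $409 = $2,222.83
Holding:  Q/2 × H = 253/2 × $37.6 = $4,756.40
Total = $2,222.83 + $4,756.40 = $6,979.23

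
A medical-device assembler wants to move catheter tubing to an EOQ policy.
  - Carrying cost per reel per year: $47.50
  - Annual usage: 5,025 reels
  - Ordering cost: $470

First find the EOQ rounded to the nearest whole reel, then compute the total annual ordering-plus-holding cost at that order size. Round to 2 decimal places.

Optimal lot size Q* = (2 × 5,025 × $470 / $47.5)^½ ≈ 315.34 → Q = 315 reels
Annual ordering cost = (D/Q)·S = (5,025/315) × 470 = $7,497.62
Annual holding cost  = (Q/2)·H = (315/2) × 47.5 = $7,481.25
Total = $7,497.62 + $7,481.25 = $14,978.87

$14,978.87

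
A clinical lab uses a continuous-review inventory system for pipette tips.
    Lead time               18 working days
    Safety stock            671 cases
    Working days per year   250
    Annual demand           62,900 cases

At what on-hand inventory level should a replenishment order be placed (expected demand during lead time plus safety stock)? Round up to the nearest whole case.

5,200 cases

Daily demand d = 62,900 / 250 = 251.600 cases/day
Demand during lead time = 251.600 × 18 = 4,528.80
Reorder point = 4,528.80 + 671 = 5,199.80 → round up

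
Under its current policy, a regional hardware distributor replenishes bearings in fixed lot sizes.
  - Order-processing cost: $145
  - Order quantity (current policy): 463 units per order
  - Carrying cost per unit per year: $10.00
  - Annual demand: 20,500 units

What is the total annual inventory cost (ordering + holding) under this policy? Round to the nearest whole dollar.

$8,735

Ordering: D/Q × S = 20,500/463 × $145 = $6,420.09
Holding:  Q/2 × H = 463/2 × $10 = $2,315.00
Total = $6,420.09 + $2,315.00 = $8,735.09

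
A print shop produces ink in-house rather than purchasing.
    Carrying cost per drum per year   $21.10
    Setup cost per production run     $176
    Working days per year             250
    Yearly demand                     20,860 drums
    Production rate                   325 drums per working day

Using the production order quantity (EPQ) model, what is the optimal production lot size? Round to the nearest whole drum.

684 drums

Daily demand d = 20,860/250 = 83.440; p = 325; 1 − d/p = 0.74326
EPQ = √(2DS / (H(1 − d/p)))
    = √(2 × 20,860 × 176 / (21.1 × 0.74326)) ≈ 684.25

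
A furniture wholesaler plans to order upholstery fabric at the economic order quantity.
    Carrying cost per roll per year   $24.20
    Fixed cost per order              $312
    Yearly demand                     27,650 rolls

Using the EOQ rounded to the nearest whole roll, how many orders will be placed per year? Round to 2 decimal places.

32.76 orders per year

EOQ = √(2DS/H) = √(2 × 27,650 × 312 / 24.2)
    = √(712,958.68) ≈ 844.37 → Q = 844
Orders per year = D/Q = 27,650 / 844 = 32.761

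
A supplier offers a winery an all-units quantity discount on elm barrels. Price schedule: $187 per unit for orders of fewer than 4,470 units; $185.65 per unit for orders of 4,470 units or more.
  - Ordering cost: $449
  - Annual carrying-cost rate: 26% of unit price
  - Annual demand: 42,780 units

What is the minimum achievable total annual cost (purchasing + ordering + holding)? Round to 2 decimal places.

$8,043,078.14

H₁ = 26%×$187 = $48.6200;  H₂ = 26%×$185.65 = $48.2690
EOQ₁ = √(2×42,780×449/48.6200) = 888.90  (< 4,470, feasible at tier 1)
EOQ₂ = √(2×42,780×449/48.2690) = 892.12  (< 4,470 → use Q = 4,470 at tier-2 price)
TC(tier 1 (EOQ₁), Q≈888.9) = $8,043,078.14
TC(tier 2, Q≈4,470.0) = $8,054,285.36
Minimum at tier 1 (EOQ₁): $8,043,078.14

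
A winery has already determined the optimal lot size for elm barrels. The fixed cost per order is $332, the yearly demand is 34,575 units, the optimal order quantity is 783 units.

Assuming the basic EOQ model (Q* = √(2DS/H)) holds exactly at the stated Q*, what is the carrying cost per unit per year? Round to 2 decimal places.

EOQ relation: Q² = 2DS/H, so rearrange for the unknown.
H = 2DS / Q² = 2 × 34,575 × 332 / 783² = 37.4461

$37.45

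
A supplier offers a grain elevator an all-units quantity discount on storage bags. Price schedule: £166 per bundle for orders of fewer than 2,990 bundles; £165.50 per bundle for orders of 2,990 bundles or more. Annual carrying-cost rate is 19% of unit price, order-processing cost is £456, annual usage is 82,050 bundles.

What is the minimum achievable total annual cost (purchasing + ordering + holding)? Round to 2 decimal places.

H₁ = 19%×£166 = £31.5400;  H₂ = 19%×£165.50 = £31.4450
EOQ₁ = √(2×82,050×456/31.5400) = 1,540.30  (< 2,990, feasible at tier 1)
EOQ₂ = √(2×82,050×456/31.4450) = 1,542.63  (< 2,990 → use Q = 2,990 at tier-2 price)
TC(tier 1 (EOQ₁), Q≈1,540.3) = £13,668,881.12
TC(tier 2, Q≈2,990.0) = £13,638,798.59
Minimum at tier 2: £13,638,798.59

£13,638,798.59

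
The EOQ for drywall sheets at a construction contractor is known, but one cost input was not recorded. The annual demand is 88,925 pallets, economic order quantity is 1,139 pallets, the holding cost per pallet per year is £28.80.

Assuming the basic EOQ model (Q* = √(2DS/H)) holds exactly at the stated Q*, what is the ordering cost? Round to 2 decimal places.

EOQ relation: Q² = 2DS/H, so rearrange for the unknown.
S = Q²H / (2D) = 1,139² × 28.8 / (2 × 88,925) = 210.0807

£210.08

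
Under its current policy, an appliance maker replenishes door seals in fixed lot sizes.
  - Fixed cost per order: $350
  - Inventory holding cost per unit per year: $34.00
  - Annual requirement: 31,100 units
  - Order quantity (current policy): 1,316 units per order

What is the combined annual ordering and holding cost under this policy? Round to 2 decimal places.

Orders/yr = 31,100/1,316 = 23.632; ordering cost = 23.632 × $350 = $8,271.28
Average inventory = 1,316/2 = 658; holding cost = 658 × $34 = $22,372.00
Total = $8,271.28 + $22,372.00 = $30,643.28

$30,643.28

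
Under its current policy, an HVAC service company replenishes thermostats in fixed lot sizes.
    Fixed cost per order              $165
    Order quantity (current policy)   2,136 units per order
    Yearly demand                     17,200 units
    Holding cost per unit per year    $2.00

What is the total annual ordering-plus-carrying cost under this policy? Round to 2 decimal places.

Orders/yr = 17,200/2,136 = 8.052; ordering cost = 8.052 × $165 = $1,328.65
Average inventory = 2,136/2 = 1068; holding cost = 1068 × $2 = $2,136.00
Total = $1,328.65 + $2,136.00 = $3,464.65

$3,464.65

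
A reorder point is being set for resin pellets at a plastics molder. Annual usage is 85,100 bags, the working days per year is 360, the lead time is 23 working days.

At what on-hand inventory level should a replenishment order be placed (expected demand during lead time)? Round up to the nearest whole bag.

Daily demand d = 85,100 / 360 = 236.389 bags/day
Demand during lead time = 236.389 × 23 = 5,436.94
Reorder point = 5,436.94 → round up

5,437 bags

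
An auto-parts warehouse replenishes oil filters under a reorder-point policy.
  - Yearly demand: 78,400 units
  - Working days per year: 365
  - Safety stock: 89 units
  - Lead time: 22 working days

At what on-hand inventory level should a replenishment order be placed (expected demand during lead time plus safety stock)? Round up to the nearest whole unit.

4,815 units

Daily demand d = 78,400 / 365 = 214.795 units/day
Demand during lead time = 214.795 × 22 = 4,725.48
Reorder point = 4,725.48 + 89 = 4,814.48 → round up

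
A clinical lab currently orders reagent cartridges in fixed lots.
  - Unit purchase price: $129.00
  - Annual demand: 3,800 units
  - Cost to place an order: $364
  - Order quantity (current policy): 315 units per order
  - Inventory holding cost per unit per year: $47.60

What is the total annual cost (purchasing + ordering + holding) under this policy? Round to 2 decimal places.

$502,088.11

Ordering: D/Q × S = 3,800/315 × $364 = $4,391.11
Holding:  Q/2 × H = 315/2 × $47.6 = $7,497.00
Purchase cost = D·C = 3,800 × 129 = $490,200.00
Total = $4,391.11 + $7,497.00 + $490,200.00 = $502,088.11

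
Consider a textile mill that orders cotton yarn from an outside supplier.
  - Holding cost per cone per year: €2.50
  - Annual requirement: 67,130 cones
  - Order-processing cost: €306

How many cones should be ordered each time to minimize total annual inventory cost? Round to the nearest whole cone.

EOQ = √(2DS/H) = √(2 × 67,130 × 306 / 2.5)
    = √(16,433,424.00) ≈ 4,053.82

4,054 cones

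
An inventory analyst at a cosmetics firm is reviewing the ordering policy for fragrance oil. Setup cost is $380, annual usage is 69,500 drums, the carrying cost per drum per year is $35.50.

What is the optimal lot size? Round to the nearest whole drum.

1,220 drums

EOQ = √(2DS/H) = √(2 × 69,500 × 380 / 35.5)
    = √(1,487,887.32) ≈ 1,219.79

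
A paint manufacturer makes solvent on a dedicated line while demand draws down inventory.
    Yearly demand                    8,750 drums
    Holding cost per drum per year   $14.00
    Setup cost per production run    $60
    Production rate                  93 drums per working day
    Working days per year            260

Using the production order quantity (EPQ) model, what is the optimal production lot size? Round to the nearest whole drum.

343 drums

Daily demand d = 8,750/260 = 33.654; p = 93; 1 − d/p = 0.63813
EPQ = √(2DS / (H(1 − d/p)))
    = √(2 × 8,750 × 60 / (14 × 0.63813)) ≈ 342.83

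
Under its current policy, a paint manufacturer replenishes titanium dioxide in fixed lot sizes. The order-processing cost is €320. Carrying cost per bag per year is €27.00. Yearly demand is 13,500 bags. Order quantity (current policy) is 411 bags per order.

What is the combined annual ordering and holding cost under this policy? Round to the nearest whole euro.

Orders/yr = 13,500/411 = 32.847; ordering cost = 32.847 × €320 = €10,510.95
Average inventory = 411/2 = 205.5; holding cost = 205.5 × €27 = €5,548.50
Total = €10,510.95 + €5,548.50 = €16,059.45

€16,059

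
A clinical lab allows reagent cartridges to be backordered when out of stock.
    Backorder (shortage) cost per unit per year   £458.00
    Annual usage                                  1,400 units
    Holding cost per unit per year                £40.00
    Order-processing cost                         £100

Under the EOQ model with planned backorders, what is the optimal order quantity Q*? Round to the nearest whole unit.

Q* = √(2DS/H) · √((H + b)/b)
   = √(2 × 1,400 × 100 / 40) · √((40 + 458) / 458)
   = 83.666 × 1.0428 ≈ 87.24

87 units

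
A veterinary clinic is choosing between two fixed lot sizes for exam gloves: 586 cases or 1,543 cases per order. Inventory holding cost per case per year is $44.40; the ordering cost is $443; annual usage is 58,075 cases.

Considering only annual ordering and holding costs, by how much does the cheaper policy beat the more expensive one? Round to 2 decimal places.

Annual cost at Q: ordering D·S/Q plus holding Q·H/2.
TC(586) = (58,075/586)×443 + (586/2)×44.4 = $56,912.31
TC(1,543) = (58,075/1,543)×443 + (1,543/2)×44.4 = $50,928.11
Cheaper: Q = 1,543.  Difference = $5,984.20

$5,984.20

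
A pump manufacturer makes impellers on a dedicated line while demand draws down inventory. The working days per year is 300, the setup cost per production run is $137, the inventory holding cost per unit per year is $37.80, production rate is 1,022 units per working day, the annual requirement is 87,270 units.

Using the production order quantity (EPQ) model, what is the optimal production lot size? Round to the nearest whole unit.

940 units

Daily demand d = 87,270/300 = 290.900; p = 1022; 1 − d/p = 0.71536
EPQ = √(2DS / (H(1 − d/p)))
    = √(2 × 87,270 × 137 / (37.8 × 0.71536)) ≈ 940.37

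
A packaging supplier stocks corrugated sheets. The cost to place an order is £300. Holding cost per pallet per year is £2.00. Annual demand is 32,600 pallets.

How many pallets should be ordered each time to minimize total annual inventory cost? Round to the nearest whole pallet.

3,127 pallets

2DS/H = 2·32,600·300/2 = 9,780,000.00
EOQ = √9,780,000.00 ≈ 3,127.30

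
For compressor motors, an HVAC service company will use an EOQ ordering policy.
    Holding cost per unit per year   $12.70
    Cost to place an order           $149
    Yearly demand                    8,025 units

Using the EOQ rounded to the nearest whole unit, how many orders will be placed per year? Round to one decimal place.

EOQ = √(2DS/H) = √(2 × 8,025 × 149 / 12.7)
    = √(188,303.15) ≈ 433.94 → Q = 434
N = D/Q = 8,025/434 ≈ 18.491 orders/yr

18.5 orders per year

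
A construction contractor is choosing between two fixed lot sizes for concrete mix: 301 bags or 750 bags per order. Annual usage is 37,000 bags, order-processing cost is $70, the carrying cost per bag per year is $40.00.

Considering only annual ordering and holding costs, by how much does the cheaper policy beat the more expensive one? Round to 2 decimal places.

For each Q, cost = (D/Q)·S + (Q/2)·H.
TC(301) = (37,000/301)×70 + (301/2)×40 = $14,624.65
TC(750) = (37,000/750)×70 + (750/2)×40 = $18,453.33
|ΔTC| = |$14,624.65 − $18,453.33| = $3,828.68

$3,828.68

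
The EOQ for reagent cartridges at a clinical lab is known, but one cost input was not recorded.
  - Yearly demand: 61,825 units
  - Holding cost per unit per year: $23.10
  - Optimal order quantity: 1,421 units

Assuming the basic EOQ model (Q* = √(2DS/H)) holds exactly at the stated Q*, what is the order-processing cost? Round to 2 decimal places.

$377.23

Since Q* = (2DS/H)^½, squaring gives Q*²·H = 2DS.
S = Q²H / (2D) = 1,421² × 23.1 / (2 × 61,825) = 377.2298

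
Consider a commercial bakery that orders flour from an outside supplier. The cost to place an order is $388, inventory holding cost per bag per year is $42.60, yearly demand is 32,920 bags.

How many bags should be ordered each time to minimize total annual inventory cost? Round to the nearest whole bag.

774 bags

2DS/H = 2·32,920·388/42.6 = 599,669.48
EOQ = √599,669.48 ≈ 774.38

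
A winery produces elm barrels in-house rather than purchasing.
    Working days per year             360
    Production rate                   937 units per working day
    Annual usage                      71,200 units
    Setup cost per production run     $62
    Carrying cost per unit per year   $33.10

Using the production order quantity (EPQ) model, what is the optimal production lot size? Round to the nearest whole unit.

Daily demand d = 71,200/360 = 197.778; p = 937; 1 − d/p = 0.78892
EPQ = √(2DS / (H(1 − d/p)))
    = √(2 × 71,200 × 62 / (33.1 × 0.78892)) ≈ 581.46

581 units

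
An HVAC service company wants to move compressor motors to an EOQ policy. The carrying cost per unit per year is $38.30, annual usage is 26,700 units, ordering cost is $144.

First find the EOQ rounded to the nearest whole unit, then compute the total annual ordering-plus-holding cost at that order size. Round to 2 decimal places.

$17,161.34

Q* = √(2·D·S / H) = √(2·26,700·144 / 38.3) = √200,772.8 ≈ 448.08 → Q = 448 units
Orders/yr = 26,700/448 = 59.598; ordering cost = 59.598 × $144 = $8,582.14
Average inventory = 448/2 = 224; holding cost = 224 × $38.3 = $8,579.20
Total = $8,582.14 + $8,579.20 = $17,161.34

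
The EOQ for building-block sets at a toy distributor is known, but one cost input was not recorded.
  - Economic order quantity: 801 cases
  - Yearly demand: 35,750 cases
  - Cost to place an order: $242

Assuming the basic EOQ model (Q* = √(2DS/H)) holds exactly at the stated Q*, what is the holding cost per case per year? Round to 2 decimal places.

From Q* = √(2DS/H) ⇒ Q*² = 2DS/H.
H = 2DS / Q² = 2 × 35,750 × 242 / 801² = 26.9685

$26.97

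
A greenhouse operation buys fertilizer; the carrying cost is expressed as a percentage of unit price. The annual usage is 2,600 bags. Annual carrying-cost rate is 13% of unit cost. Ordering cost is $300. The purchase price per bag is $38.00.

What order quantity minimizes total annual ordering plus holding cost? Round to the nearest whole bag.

562 bags

Holding cost per bag per year: H = 13% × $38 = $4.9400
Optimal lot size Q* = (2 × 2,600 × $300 / $4.94)^½ ≈ 561.95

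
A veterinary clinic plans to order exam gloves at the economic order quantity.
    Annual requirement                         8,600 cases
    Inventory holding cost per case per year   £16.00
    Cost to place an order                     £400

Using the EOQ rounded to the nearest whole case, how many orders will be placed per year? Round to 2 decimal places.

2DS/H = 2·8,600·400/16 = 430,000.00
EOQ = √430,000.00 ≈ 655.74 → Q = 656
N = D/Q = 8,600/656 ≈ 13.110 orders/yr

13.11 orders per year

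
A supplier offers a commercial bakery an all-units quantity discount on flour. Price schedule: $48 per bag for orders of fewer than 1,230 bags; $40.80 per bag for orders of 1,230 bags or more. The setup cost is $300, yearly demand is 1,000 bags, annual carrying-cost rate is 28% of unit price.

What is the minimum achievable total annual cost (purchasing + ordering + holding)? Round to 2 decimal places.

H₁ = 28%×$48 = $13.4400;  H₂ = 28%×$40.80 = $11.4240
EOQ₁ = √(2×1,000×300/13.4400) = 211.29  (< 1,230, feasible at tier 1)
EOQ₂ = √(2×1,000×300/11.4240) = 229.17  (< 1,230 → use Q = 1,230 at tier-2 price)
TC(tier 1 (EOQ₁), Q≈211.3) = $50,839.72
TC(tier 2, Q≈1,230.0) = $48,069.66
Minimum at tier 2: $48,069.66

$48,069.66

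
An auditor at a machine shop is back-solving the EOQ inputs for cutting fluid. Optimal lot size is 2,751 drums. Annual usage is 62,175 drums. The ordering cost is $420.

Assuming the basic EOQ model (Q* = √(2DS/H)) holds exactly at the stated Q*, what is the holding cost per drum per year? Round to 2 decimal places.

$6.90

From Q* = √(2DS/H) ⇒ Q*² = 2DS/H.
H = 2DS / Q² = 2 × 62,175 × 420 / 2,751² = 6.9010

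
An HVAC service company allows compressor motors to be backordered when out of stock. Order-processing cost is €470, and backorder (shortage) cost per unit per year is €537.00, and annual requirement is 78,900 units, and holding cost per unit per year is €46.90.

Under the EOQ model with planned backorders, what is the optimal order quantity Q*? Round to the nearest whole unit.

1,311 units

Q* = √(2DS/H) · √((H + b)/b)
   = √(2 × 78,900 × 470 / 46.9) · √((46.9 + 537) / 537)
   = 1,257.523 × 1.0428 ≈ 1,311.29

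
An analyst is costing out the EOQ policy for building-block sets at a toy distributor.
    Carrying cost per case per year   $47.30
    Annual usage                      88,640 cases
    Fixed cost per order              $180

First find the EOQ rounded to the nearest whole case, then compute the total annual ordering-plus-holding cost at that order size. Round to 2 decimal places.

$38,850.51

EOQ = √(2DS/H) = √(2 × 88,640 × 180 / 47.3)
    = √(674,638.48) ≈ 821.36 → Q = 821 cases
Annual ordering cost = (D/Q)·S = (88,640/821) × 180 = $19,433.86
Annual holding cost  = (Q/2)·H = (821/2) × 47.3 = $19,416.65
Total = $19,433.86 + $19,416.65 = $38,850.51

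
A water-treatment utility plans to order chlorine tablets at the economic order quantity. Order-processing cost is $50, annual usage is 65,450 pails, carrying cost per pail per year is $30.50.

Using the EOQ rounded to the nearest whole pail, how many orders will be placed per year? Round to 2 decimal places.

EOQ = √(2DS/H) = √(2 × 65,450 × 50 / 30.5)
    = √(214,590.16) ≈ 463.24 → Q = 463
N = D/Q = 65,450/463 ≈ 141.361 orders/yr

141.36 orders per year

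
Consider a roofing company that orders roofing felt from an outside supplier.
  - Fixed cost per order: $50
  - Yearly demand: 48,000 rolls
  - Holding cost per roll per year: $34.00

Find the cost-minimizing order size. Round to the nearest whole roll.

376 rolls

EOQ = √(2DS/H) = √(2 × 48,000 × 50 / 34)
    = √(141,176.47) ≈ 375.73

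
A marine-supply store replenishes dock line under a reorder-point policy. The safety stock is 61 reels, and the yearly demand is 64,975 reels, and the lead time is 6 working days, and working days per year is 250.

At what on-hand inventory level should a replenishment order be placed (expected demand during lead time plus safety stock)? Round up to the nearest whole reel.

Daily demand d = 64,975 / 250 = 259.900 reels/day
Demand during lead time = 259.900 × 6 = 1,559.40
Reorder point = 1,559.40 + 61 = 1,620.40 → round up

1,621 reels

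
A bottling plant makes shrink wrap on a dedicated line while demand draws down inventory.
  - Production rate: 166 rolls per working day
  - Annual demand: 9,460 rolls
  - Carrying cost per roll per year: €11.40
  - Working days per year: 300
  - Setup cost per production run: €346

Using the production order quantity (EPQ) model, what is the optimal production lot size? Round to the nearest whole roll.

d = 9,460/300 = 31.5333 rolls/day;  effective holding cost H(1 − d/p) = 11.4·(1 − 31.5333/166) = 9.23446
Q* = √(2DS / H_eff) = √(2·9,460·346 / 9.23446) ≈ 841.96

842 rolls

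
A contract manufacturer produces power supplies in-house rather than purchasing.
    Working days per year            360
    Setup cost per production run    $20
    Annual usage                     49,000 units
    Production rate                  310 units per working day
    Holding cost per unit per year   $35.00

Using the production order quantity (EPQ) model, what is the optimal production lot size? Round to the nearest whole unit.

d = 49,000/360 = 136.1111 units/day;  effective holding cost H(1 − d/p) = 35·(1 − 136.1111/310) = 19.63262
Q* = √(2DS / H_eff) = √(2·49,000·20 / 19.63262) ≈ 315.96

316 units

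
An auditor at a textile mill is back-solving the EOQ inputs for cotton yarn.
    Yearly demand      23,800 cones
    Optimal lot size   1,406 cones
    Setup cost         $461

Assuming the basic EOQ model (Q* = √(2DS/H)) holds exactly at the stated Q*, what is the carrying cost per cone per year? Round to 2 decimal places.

$11.10

Since Q* = (2DS/H)^½, squaring gives Q*²·H = 2DS.
H = 2DS / Q² = 2 × 23,800 × 461 / 1,406² = 11.1004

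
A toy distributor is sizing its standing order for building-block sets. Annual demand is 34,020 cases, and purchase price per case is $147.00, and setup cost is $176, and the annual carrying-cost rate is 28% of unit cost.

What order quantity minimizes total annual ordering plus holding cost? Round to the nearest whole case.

H = i·C = 0.28 × $147 = $41.1600 per case-year
EOQ = √(2DS/H) = √(2 × 34,020 × 176 / 41.16)
    = √(290,938.78) ≈ 539.39

539 cases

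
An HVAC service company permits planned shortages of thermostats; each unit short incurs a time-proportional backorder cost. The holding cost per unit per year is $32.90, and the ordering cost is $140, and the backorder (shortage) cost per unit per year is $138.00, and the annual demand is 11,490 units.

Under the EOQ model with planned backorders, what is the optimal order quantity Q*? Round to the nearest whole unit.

Basic EOQ = √(2·11,490·140/32.9) = 312.710
Backorder adjustment √((H+b)/b) = √((32.9+138)/138) = 1.1128
Q* = 312.710 × 1.1128 ≈ 347.99

348 units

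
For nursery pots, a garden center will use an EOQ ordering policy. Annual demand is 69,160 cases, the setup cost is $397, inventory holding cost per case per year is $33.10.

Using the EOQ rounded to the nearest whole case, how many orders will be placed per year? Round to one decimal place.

Q* = √(2·D·S / H) = √(2·69,160·397 / 33.1) = √1,659,004.2 ≈ 1,288.02 → Q = 1,288
Orders per year = D/Q = 69,160 / 1,288 = 53.696

53.7 orders per year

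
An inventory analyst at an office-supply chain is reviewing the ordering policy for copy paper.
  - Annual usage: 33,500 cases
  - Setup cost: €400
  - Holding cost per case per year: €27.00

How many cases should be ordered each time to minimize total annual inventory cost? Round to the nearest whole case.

Q* = √(2·D·S / H) = √(2·33,500·400 / 27) = √992,592.6 ≈ 996.29

996 cases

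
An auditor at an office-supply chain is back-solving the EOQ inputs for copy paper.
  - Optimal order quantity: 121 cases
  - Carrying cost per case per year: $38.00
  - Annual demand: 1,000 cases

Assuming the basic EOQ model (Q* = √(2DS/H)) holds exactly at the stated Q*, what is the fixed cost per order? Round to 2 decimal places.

Since Q* = (2DS/H)^½, squaring gives Q*²·H = 2DS.
S = Q²H / (2D) = 121² × 38 / (2 × 1,000) = 278.1790

$278.18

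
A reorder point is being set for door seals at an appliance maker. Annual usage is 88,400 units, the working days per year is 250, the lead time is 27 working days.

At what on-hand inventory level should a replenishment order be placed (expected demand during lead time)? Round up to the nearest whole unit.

9,548 units

Daily demand d = 88,400 / 250 = 353.600 units/day
Demand during lead time = 353.600 × 27 = 9,547.20
Reorder point = 9,547.20 → round up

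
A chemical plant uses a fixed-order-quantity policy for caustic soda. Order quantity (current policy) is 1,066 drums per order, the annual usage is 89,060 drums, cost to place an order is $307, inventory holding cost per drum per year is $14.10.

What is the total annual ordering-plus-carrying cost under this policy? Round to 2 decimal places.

$33,163.91

Ordering: D/Q × S = 89,060/1,066 × $307 = $25,648.61
Holding:  Q/2 × H = 1,066/2 × $14.1 = $7,515.30
Total = $25,648.61 + $7,515.30 = $33,163.91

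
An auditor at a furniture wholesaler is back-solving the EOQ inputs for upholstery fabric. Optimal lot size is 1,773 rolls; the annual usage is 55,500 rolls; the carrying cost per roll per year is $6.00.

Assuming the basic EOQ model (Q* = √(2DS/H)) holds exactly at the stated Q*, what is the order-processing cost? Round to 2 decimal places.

EOQ relation: Q² = 2DS/H, so rearrange for the unknown.
S = Q²H / (2D) = 1,773² × 6 / (2 × 55,500) = 169.9205

$169.92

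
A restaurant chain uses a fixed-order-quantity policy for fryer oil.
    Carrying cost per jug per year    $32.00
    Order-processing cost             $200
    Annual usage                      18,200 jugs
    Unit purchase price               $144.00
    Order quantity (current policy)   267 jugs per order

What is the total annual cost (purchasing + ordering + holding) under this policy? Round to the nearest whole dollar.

Orders/yr = 18,200/267 = 68.165; ordering cost = 68.165 × $200 = $13,632.96
Average inventory = 267/2 = 133.5; holding cost = 133.5 × $32 = $4,272.00
Purchase cost = D·C = 18,200 × 144 = $2,620,800.00
Total = $13,632.96 + $4,272.00 + $2,620,800.00 = $2,638,704.96

$2,638,705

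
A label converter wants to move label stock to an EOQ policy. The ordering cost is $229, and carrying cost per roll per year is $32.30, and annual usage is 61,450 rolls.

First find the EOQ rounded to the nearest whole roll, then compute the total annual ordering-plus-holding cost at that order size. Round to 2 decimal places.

2DS/H = 2·61,450·229/32.3 = 871,334.37
EOQ = √871,334.37 ≈ 933.45 → Q = 933 rolls
Ordering: D/Q × S = 61,450/933 × $229 = $15,082.58
Holding:  Q/2 × H = 933/2 × $32.3 = $15,067.95
Total = $15,082.58 + $15,067.95 = $30,150.53

$30,150.53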